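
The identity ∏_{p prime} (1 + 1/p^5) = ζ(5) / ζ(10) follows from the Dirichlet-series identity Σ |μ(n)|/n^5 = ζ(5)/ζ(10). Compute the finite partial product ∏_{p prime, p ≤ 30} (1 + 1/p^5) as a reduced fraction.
∏ = 2143075389528162713968986788334938112/2068810478153744602820429018632510465

The primes p ≤ 30 are [2, 3, 5, 7, 11, 13, 17, 19, 23, 29]. For each, (1 + 1/p^5) = (p^5 + 1)/p^5. Multiplying these fractions over p ∈ [2, 3, 5, 7, 11, 13, 17, 19, 23, 29] gives 2143075389528162713968986788334938112/2068810478153744602820429018632510465. (In the limit P → ∞ this tends to ζ(5)/ζ(10).)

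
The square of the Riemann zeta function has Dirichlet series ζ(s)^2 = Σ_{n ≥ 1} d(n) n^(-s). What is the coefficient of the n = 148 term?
d(148) = 6

ζ(s)^2 = (Σ 1/m^s)(Σ 1/k^s). The coefficient of 1/n^s in the product is the number of ordered pairs (m, k) with mk = n, which equals d(n). For n = 148, divisors are [1, 2, 4, 37, 74, 148], so d(148) = 6.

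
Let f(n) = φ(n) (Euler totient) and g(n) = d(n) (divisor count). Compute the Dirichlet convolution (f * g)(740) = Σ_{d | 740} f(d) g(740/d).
(φ * d)(740) = 1596

Divisors of 740: [1, 2, 4, 5, 10, 20, 37, 74, 148, 185, 370, 740]. For each d | 740:
  d = 1: φ(1) · d(740/1) = 1 · 12 = 12
  d = 2: φ(2) · d(740/2) = 1 · 8 = 8
  d = 4: φ(4) · d(740/4) = 2 · 4 = 8
  d = 5: φ(5) · d(740/5) = 4 · 6 = 24
  d = 10: φ(10) · d(740/10) = 4 · 4 = 16
  d = 20: φ(20) · d(740/20) = 8 · 2 = 16
  d = 37: φ(37) · d(740/37) = 36 · 6 = 216
  d = 74: φ(74) · d(740/74) = 36 · 4 = 144
  d = 148: φ(148) · d(740/148) = 72 · 2 = 144
  d = 185: φ(185) · d(740/185) = 144 · 3 = 432
  d = 370: φ(370) · d(740/370) = 144 · 2 = 288
  d = 740: φ(740) · d(740/740) = 288 · 1 = 288
Summing: (φ * d)(740) = 12 + 8 + 8 + 24 + 16 + 16 + 216 + 144 + 144 + 432 + 288 + 288 = 1596.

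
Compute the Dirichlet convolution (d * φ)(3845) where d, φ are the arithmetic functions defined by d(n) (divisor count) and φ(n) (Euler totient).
(d * φ)(3845) = 4620

Divisors of 3845: [1, 5, 769, 3845]. For each d | 3845:
  d = 1: d(1) · φ(3845/1) = 1 · 3072 = 3072
  d = 5: d(5) · φ(3845/5) = 2 · 768 = 1536
  d = 769: d(769) · φ(3845/769) = 2 · 4 = 8
  d = 3845: d(3845) · φ(3845/3845) = 4 · 1 = 4
Summing: (d * φ)(3845) = 3072 + 1536 + 8 + 4 = 4620.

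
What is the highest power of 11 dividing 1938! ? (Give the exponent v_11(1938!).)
v_11(1938!) = 193

Legendre's formula: v_p(n!) = Σ_{k ≥ 1} ⌊n / p^k⌋. For p = 11, n = 1938, the terms are:
  ⌊1938/11^1⌋ = ⌊1938/11⌋ = 176
  ⌊1938/11^2⌋ = ⌊1938/121⌋ = 16
  ⌊1938/11^3⌋ = ⌊1938/1331⌋ = 1
(the next term ⌊1938/11^4⌋ = 0, terminating the sum). Summing: v_11(1938!) = 176 + 16 + 1 = 193.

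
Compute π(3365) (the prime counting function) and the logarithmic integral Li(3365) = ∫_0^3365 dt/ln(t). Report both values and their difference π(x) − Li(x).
π(3365) = 474;  Li(3365) ≈ 488.02;  π(x) − Li(x) ≈ -14.02.

Direct count of primes ≤ 3365 gives π(3365) = 474. Numerical evaluation of the logarithmic integral gives Li(3365) ≈ 488.02. The difference π(x) − Li(x) ≈ -14.02 is typically negative for small/moderate x (Li(x) overestimates), though Littlewood's theorem shows this sign changes infinitely often.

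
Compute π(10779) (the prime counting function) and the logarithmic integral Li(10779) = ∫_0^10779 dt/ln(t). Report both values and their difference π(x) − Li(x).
π(10779) = 1312;  Li(10779) ≈ 1330.37;  π(x) − Li(x) ≈ -18.37.

Direct count of primes ≤ 10779 gives π(10779) = 1312. Numerical evaluation of the logarithmic integral gives Li(10779) ≈ 1330.37. The difference π(x) − Li(x) ≈ -18.37 is typically negative for small/moderate x (Li(x) overestimates), though Littlewood's theorem shows this sign changes infinitely often.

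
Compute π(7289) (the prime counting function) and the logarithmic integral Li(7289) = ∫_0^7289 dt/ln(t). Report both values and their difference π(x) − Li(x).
π(7289) = 929;  Li(7289) ≈ 946.90;  π(x) − Li(x) ≈ -17.90.

Direct count of primes ≤ 7289 gives π(7289) = 929. Numerical evaluation of the logarithmic integral gives Li(7289) ≈ 946.90. The difference π(x) − Li(x) ≈ -17.90 is typically negative for small/moderate x (Li(x) overestimates), though Littlewood's theorem shows this sign changes infinitely often.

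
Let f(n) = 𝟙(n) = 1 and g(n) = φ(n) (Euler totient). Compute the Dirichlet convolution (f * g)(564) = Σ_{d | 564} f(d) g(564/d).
(𝟙 * φ)(564) = 564

Divisors of 564: [1, 2, 3, 4, 6, 12, 47, 94, 141, 188, 282, 564]. For each d | 564:
  d = 1: 𝟙(1) · φ(564/1) = 1 · 184 = 184
  d = 2: 𝟙(2) · φ(564/2) = 1 · 92 = 92
  d = 3: 𝟙(3) · φ(564/3) = 1 · 92 = 92
  d = 4: 𝟙(4) · φ(564/4) = 1 · 92 = 92
  d = 6: 𝟙(6) · φ(564/6) = 1 · 46 = 46
  d = 12: 𝟙(12) · φ(564/12) = 1 · 46 = 46
  d = 47: 𝟙(47) · φ(564/47) = 1 · 4 = 4
  d = 94: 𝟙(94) · φ(564/94) = 1 · 2 = 2
  d = 141: 𝟙(141) · φ(564/141) = 1 · 2 = 2
  d = 188: 𝟙(188) · φ(564/188) = 1 · 2 = 2
  d = 282: 𝟙(282) · φ(564/282) = 1 · 1 = 1
  d = 564: 𝟙(564) · φ(564/564) = 1 · 1 = 1
Summing: (𝟙 * φ)(564) = 184 + 92 + 92 + 92 + 46 + 46 + 4 + 2 + 2 + 2 + 1 + 1 = 564.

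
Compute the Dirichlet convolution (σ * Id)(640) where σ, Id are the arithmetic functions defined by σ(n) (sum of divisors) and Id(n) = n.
(σ * Id)(640) = 19723

Divisors of 640: [1, 2, 4, 5, 8, 10, 16, 20, 32, 40, 64, 80, 128, 160, 320, 640]. For each d | 640:
  d = 1: σ(1) · Id(640/1) = 1 · 640 = 640
  d = 2: σ(2) · Id(640/2) = 3 · 320 = 960
  d = 4: σ(4) · Id(640/4) = 7 · 160 = 1120
  d = 5: σ(5) · Id(640/5) = 6 · 128 = 768
  d = 8: σ(8) · Id(640/8) = 15 · 80 = 1200
  d = 10: σ(10) · Id(640/10) = 18 · 64 = 1152
  d = 16: σ(16) · Id(640/16) = 31 · 40 = 1240
  d = 20: σ(20) · Id(640/20) = 42 · 32 = 1344
  d = 32: σ(32) · Id(640/32) = 63 · 20 = 1260
  d = 40: σ(40) · Id(640/40) = 90 · 16 = 1440
  d = 64: σ(64) · Id(640/64) = 127 · 10 = 1270
  d = 80: σ(80) · Id(640/80) = 186 · 8 = 1488
  d = 128: σ(128) · Id(640/128) = 255 · 5 = 1275
  d = 160: σ(160) · Id(640/160) = 378 · 4 = 1512
  d = 320: σ(320) · Id(640/320) = 762 · 2 = 1524
  d = 640: σ(640) · Id(640/640) = 1530 · 1 = 1530
Summing: (σ * Id)(640) = 640 + 960 + 1120 + 768 + 1200 + 1152 + 1240 + 1344 + 1260 + 1440 + 1270 + 1488 + 1275 + 1512 + 1524 + 1530 = 19723.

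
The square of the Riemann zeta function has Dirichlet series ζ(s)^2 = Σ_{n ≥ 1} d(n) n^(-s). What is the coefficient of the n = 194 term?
d(194) = 4

ζ(s)^2 = (Σ 1/m^s)(Σ 1/k^s). The coefficient of 1/n^s in the product is the number of ordered pairs (m, k) with mk = n, which equals d(n). For n = 194, divisors are [1, 2, 97, 194], so d(194) = 4.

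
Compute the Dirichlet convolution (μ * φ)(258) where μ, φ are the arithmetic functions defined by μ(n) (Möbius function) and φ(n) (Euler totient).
(μ * φ)(258) = 0

Divisors of 258: [1, 2, 3, 6, 43, 86, 129, 258]. For each d | 258:
  d = 1: μ(1) · φ(258/1) = 1 · 84 = 84
  d = 2: μ(2) · φ(258/2) = -1 · 84 = -84
  d = 3: μ(3) · φ(258/3) = -1 · 42 = -42
  d = 6: μ(6) · φ(258/6) = 1 · 42 = 42
  d = 43: μ(43) · φ(258/43) = -1 · 2 = -2
  d = 86: μ(86) · φ(258/86) = 1 · 2 = 2
  d = 129: μ(129) · φ(258/129) = 1 · 1 = 1
  d = 258: μ(258) · φ(258/258) = -1 · 1 = -1
Summing: (μ * φ)(258) = 84 + -84 + -42 + 42 + -2 + 2 + 1 + -1 = 0.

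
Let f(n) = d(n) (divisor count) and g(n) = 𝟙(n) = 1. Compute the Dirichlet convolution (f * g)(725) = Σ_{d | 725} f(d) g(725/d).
(d * 𝟙)(725) = 18

Divisors of 725: [1, 5, 25, 29, 145, 725]. For each d | 725:
  d = 1: d(1) · 𝟙(725/1) = 1 · 1 = 1
  d = 5: d(5) · 𝟙(725/5) = 2 · 1 = 2
  d = 25: d(25) · 𝟙(725/25) = 3 · 1 = 3
  d = 29: d(29) · 𝟙(725/29) = 2 · 1 = 2
  d = 145: d(145) · 𝟙(725/145) = 4 · 1 = 4
  d = 725: d(725) · 𝟙(725/725) = 6 · 1 = 6
Summing: (d * 𝟙)(725) = 1 + 2 + 3 + 2 + 4 + 6 = 18.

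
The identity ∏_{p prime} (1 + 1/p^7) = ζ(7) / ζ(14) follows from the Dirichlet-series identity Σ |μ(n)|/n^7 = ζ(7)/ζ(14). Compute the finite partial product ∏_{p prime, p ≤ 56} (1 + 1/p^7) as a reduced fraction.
∏ = 309952223984670960543603211891856695601672510675385627534277668624533812457091991127236052954668734671204274242309849088/307404601692723276790274585782287621574695329443342398483341336503340384695750533342769593387518417543812906517214978125

The primes p ≤ 56 are [2, 3, 5, 7, 11, 13, 17, 19, 23, 29, 31, 37, 41, 43, 47, 53]. For each, (1 + 1/p^7) = (p^7 + 1)/p^7. Multiplying these fractions over p ∈ [2, 3, 5, 7, 11, 13, 17, 19, 23, 29, 31, 37, 41, 43, 47, 53] gives 309952223984670960543603211891856695601672510675385627534277668624533812457091991127236052954668734671204274242309849088/307404601692723276790274585782287621574695329443342398483341336503340384695750533342769593387518417543812906517214978125. (In the limit P → ∞ this tends to ζ(7)/ζ(14).)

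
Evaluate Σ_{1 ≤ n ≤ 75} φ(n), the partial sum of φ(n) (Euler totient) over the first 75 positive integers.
Σ_{n ≤ 75} φ(n) = 1736

Compute φ(n) for each 1 ≤ n ≤ 75: φ(1) = 1, φ(2) = 1, φ(3) = 2, φ(4) = 2, φ(5) = 4, φ(6) = 2, φ(7) = 6, φ(8) = 4, φ(9) = 6, φ(10) = 4, φ(11) = 10, φ(12) = 4, φ(13) = 12, φ(14) = 6, φ(15) = 8, φ(16) = 8, φ(17) = 16, φ(18) = 6, φ(19) = 18, φ(20) = 8, φ(21) = 12, φ(22) = 10, φ(23) = 22, φ(24) = 8, φ(25) = 20, φ(26) = 12, φ(27) = 18, φ(28) = 12, φ(29) = 28, φ(30) = 8, φ(31) = 30, φ(32) = 16, φ(33) = 20, φ(34) = 16, φ(35) = 24, φ(36) = 12, φ(37) = 36, φ(38) = 18, φ(39) = 24, φ(40) = 16, φ(41) = 40, φ(42) = 12, φ(43) = 42, φ(44) = 20, φ(45) = 24, φ(46) = 22, φ(47) = 46, φ(48) = 16, φ(49) = 42, φ(50) = 20, φ(51) = 32, φ(52) = 24, φ(53) = 52, φ(54) = 18, φ(55) = 40, φ(56) = 24, φ(57) = 36, φ(58) = 28, φ(59) = 58, φ(60) = 16, φ(61) = 60, φ(62) = 30, φ(63) = 36, φ(64) = 32, φ(65) = 48, φ(66) = 20, φ(67) = 66, φ(68) = 32, φ(69) = 44, φ(70) = 24, φ(71) = 70, φ(72) = 24, φ(73) = 72, φ(74) = 36, φ(75) = 40. Summing all 75 values: 1736. (Average order: Σ_{n ≤ x} φ(n) ~ (3/π²) x². For x = 75, (3/π²)·75² ≈ 1709.79.)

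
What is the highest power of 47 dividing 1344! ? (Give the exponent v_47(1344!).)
v_47(1344!) = 28

Legendre's formula: v_p(n!) = Σ_{k ≥ 1} ⌊n / p^k⌋. For p = 47, n = 1344, the terms are:
  ⌊1344/47^1⌋ = ⌊1344/47⌋ = 28
(the next term ⌊1344/47^2⌋ = 0, terminating the sum). Summing: v_47(1344!) = 28 = 28.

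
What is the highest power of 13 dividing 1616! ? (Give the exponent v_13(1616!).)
v_13(1616!) = 133

Legendre's formula: v_p(n!) = Σ_{k ≥ 1} ⌊n / p^k⌋. For p = 13, n = 1616, the terms are:
  ⌊1616/13^1⌋ = ⌊1616/13⌋ = 124
  ⌊1616/13^2⌋ = ⌊1616/169⌋ = 9
(the next term ⌊1616/13^3⌋ = 0, terminating the sum). Summing: v_13(1616!) = 124 + 9 = 133.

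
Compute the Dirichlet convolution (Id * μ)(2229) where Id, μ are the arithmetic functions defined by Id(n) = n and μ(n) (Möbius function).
(Id * μ)(2229) = 1484

Divisors of 2229: [1, 3, 743, 2229]. For each d | 2229:
  d = 1: Id(1) · μ(2229/1) = 1 · 1 = 1
  d = 3: Id(3) · μ(2229/3) = 3 · -1 = -3
  d = 743: Id(743) · μ(2229/743) = 743 · -1 = -743
  d = 2229: Id(2229) · μ(2229/2229) = 2229 · 1 = 2229
Summing: (Id * μ)(2229) = 1 + -3 + -743 + 2229 = 1484.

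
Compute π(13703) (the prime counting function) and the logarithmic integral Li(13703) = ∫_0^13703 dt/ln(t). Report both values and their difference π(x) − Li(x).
π(13703) = 1620;  Li(13703) ≈ 1641.11;  π(x) − Li(x) ≈ -21.11.

Direct count of primes ≤ 13703 gives π(13703) = 1620. Numerical evaluation of the logarithmic integral gives Li(13703) ≈ 1641.11. The difference π(x) − Li(x) ≈ -21.11 is typically negative for small/moderate x (Li(x) overestimates), though Littlewood's theorem shows this sign changes infinitely often.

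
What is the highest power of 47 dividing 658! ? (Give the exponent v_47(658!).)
v_47(658!) = 14

Legendre's formula: v_p(n!) = Σ_{k ≥ 1} ⌊n / p^k⌋. For p = 47, n = 658, the terms are:
  ⌊658/47^1⌋ = ⌊658/47⌋ = 14
(the next term ⌊658/47^2⌋ = 0, terminating the sum). Summing: v_47(658!) = 14 = 14.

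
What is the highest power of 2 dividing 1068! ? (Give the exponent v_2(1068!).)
v_2(1068!) = 1064

Legendre's formula: v_p(n!) = Σ_{k ≥ 1} ⌊n / p^k⌋. For p = 2, n = 1068, the terms are:
  ⌊1068/2^1⌋ = ⌊1068/2⌋ = 534
  ⌊1068/2^2⌋ = ⌊1068/4⌋ = 267
  ⌊1068/2^3⌋ = ⌊1068/8⌋ = 133
  ⌊1068/2^4⌋ = ⌊1068/16⌋ = 66
  ⌊1068/2^5⌋ = ⌊1068/32⌋ = 33
  ⌊1068/2^6⌋ = ⌊1068/64⌋ = 16
  ⌊1068/2^7⌋ = ⌊1068/128⌋ = 8
  ⌊1068/2^8⌋ = ⌊1068/256⌋ = 4
  ⌊1068/2^9⌋ = ⌊1068/512⌋ = 2
  ⌊1068/2^10⌋ = ⌊1068/1024⌋ = 1
(the next term ⌊1068/2^11⌋ = 0, terminating the sum). Summing: v_2(1068!) = 534 + 267 + 133 + 66 + 33 + 16 + 8 + 4 + 2 + 1 = 1064.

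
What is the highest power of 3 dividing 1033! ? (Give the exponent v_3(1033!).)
v_3(1033!) = 513

Legendre's formula: v_p(n!) = Σ_{k ≥ 1} ⌊n / p^k⌋. For p = 3, n = 1033, the terms are:
  ⌊1033/3^1⌋ = ⌊1033/3⌋ = 344
  ⌊1033/3^2⌋ = ⌊1033/9⌋ = 114
  ⌊1033/3^3⌋ = ⌊1033/27⌋ = 38
  ⌊1033/3^4⌋ = ⌊1033/81⌋ = 12
  ⌊1033/3^5⌋ = ⌊1033/243⌋ = 4
  ⌊1033/3^6⌋ = ⌊1033/729⌋ = 1
(the next term ⌊1033/3^7⌋ = 0, terminating the sum). Summing: v_3(1033!) = 344 + 114 + 38 + 12 + 4 + 1 = 513.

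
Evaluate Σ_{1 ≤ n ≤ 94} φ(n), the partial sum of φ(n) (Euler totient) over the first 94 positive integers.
Σ_{n ≤ 94} φ(n) = 2702

Compute φ(n) for each 1 ≤ n ≤ 94: φ(1) = 1, φ(2) = 1, φ(3) = 2, φ(4) = 2, φ(5) = 4, φ(6) = 2, φ(7) = 6, φ(8) = 4, φ(9) = 6, φ(10) = 4, φ(11) = 10, φ(12) = 4, φ(13) = 12, φ(14) = 6, φ(15) = 8, φ(16) = 8, φ(17) = 16, φ(18) = 6, φ(19) = 18, φ(20) = 8, φ(21) = 12, φ(22) = 10, φ(23) = 22, φ(24) = 8, φ(25) = 20, φ(26) = 12, φ(27) = 18, φ(28) = 12, φ(29) = 28, φ(30) = 8, φ(31) = 30, φ(32) = 16, φ(33) = 20, φ(34) = 16, φ(35) = 24, φ(36) = 12, φ(37) = 36, φ(38) = 18, φ(39) = 24, φ(40) = 16, φ(41) = 40, φ(42) = 12, φ(43) = 42, φ(44) = 20, φ(45) = 24, φ(46) = 22, φ(47) = 46, φ(48) = 16, φ(49) = 42, φ(50) = 20, φ(51) = 32, φ(52) = 24, φ(53) = 52, φ(54) = 18, φ(55) = 40, φ(56) = 24, φ(57) = 36, φ(58) = 28, φ(59) = 58, φ(60) = 16, φ(61) = 60, φ(62) = 30, φ(63) = 36, φ(64) = 32, φ(65) = 48, φ(66) = 20, φ(67) = 66, φ(68) = 32, φ(69) = 44, φ(70) = 24, φ(71) = 70, φ(72) = 24, φ(73) = 72, φ(74) = 36, φ(75) = 40, φ(76) = 36, φ(77) = 60, φ(78) = 24, φ(79) = 78, φ(80) = 32, φ(81) = 54, φ(82) = 40, φ(83) = 82, φ(84) = 24, φ(85) = 64, φ(86) = 42, φ(87) = 56, φ(88) = 40, φ(89) = 88, φ(90) = 24, φ(91) = 72, φ(92) = 44, φ(93) = 60, φ(94) = 46. Summing all 94 values: 2702. (Average order: Σ_{n ≤ x} φ(n) ~ (3/π²) x². For x = 94, (3/π²)·94² ≈ 2685.82.)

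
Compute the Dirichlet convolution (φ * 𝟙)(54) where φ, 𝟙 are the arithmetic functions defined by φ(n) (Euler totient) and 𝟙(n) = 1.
(φ * 𝟙)(54) = 54

Divisors of 54: [1, 2, 3, 6, 9, 18, 27, 54]. For each d | 54:
  d = 1: φ(1) · 𝟙(54/1) = 1 · 1 = 1
  d = 2: φ(2) · 𝟙(54/2) = 1 · 1 = 1
  d = 3: φ(3) · 𝟙(54/3) = 2 · 1 = 2
  d = 6: φ(6) · 𝟙(54/6) = 2 · 1 = 2
  d = 9: φ(9) · 𝟙(54/9) = 6 · 1 = 6
  d = 18: φ(18) · 𝟙(54/18) = 6 · 1 = 6
  d = 27: φ(27) · 𝟙(54/27) = 18 · 1 = 18
  d = 54: φ(54) · 𝟙(54/54) = 18 · 1 = 18
Summing: (φ * 𝟙)(54) = 1 + 1 + 2 + 2 + 6 + 6 + 18 + 18 = 54.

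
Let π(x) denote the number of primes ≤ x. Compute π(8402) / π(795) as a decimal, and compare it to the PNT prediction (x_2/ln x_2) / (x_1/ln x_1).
π(8402)/π(795) = 1051/138 ≈ 7.6159;  PNT prediction ≈ 7.8108.

π(795) = 138 and π(8402) = 1051, so π(8402)/π(795) ≈ 7.6159. The PNT-predicted ratio is (8402/ln(8402)) / (795/ln(795)) ≈ 7.8108. The two agree to within a few percent, as expected.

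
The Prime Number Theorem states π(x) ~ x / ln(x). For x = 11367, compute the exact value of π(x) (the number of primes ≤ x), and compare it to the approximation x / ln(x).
π(11367) = 1372;  x/ln(x) ≈ 1217.22;  relative error ≈ 11.28%.

Directly count primes up to 11367: π(11367) = 1372. The PNT approximation gives 11367/ln(11367) ≈ 11367/9.33847 ≈ 1217.22. Relative error (π(x) − x/ln(x)) / π(x) ≈ 11.28%; the approximation is known to undercount slightly (Li(x) is a better estimate).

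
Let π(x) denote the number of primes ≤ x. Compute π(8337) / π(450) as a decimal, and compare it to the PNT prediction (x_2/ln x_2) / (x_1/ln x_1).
π(8337)/π(450) = 1045/87 ≈ 12.0115;  PNT prediction ≈ 12.5364.

π(450) = 87 and π(8337) = 1045, so π(8337)/π(450) ≈ 12.0115. The PNT-predicted ratio is (8337/ln(8337)) / (450/ln(450)) ≈ 12.5364. The two agree to within a few percent, as expected.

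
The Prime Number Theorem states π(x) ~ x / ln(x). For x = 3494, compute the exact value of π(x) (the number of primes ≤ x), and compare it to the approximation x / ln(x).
π(3494) = 488;  x/ln(x) ≈ 428.25;  relative error ≈ 12.24%.

Directly count primes up to 3494: π(3494) = 488. The PNT approximation gives 3494/ln(3494) ≈ 3494/8.15880 ≈ 428.25. Relative error (π(x) − x/ln(x)) / π(x) ≈ 12.24%; the approximation is known to undercount slightly (Li(x) is a better estimate).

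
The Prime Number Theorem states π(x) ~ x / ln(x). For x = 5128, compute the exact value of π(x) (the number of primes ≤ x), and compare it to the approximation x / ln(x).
π(5128) = 685;  x/ln(x) ≈ 600.29;  relative error ≈ 12.37%.

Directly count primes up to 5128: π(5128) = 685. The PNT approximation gives 5128/ln(5128) ≈ 5128/8.54247 ≈ 600.29. Relative error (π(x) − x/ln(x)) / π(x) ≈ 12.37%; the approximation is known to undercount slightly (Li(x) is a better estimate).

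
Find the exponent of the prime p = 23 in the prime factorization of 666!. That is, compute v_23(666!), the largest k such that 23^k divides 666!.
v_23(666!) = 29

Legendre's formula: v_p(n!) = Σ_{k ≥ 1} ⌊n / p^k⌋. For p = 23, n = 666, the terms are:
  ⌊666/23^1⌋ = ⌊666/23⌋ = 28
  ⌊666/23^2⌋ = ⌊666/529⌋ = 1
(the next term ⌊666/23^3⌋ = 0, terminating the sum). Summing: v_23(666!) = 28 + 1 = 29.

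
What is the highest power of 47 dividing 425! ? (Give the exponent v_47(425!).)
v_47(425!) = 9

Legendre's formula: v_p(n!) = Σ_{k ≥ 1} ⌊n / p^k⌋. For p = 47, n = 425, the terms are:
  ⌊425/47^1⌋ = ⌊425/47⌋ = 9
(the next term ⌊425/47^2⌋ = 0, terminating the sum). Summing: v_47(425!) = 9 = 9.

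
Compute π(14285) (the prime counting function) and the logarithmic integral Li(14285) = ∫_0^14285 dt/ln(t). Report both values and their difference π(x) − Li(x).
π(14285) = 1676;  Li(14285) ≈ 1702.08;  π(x) − Li(x) ≈ -26.08.

Direct count of primes ≤ 14285 gives π(14285) = 1676. Numerical evaluation of the logarithmic integral gives Li(14285) ≈ 1702.08. The difference π(x) − Li(x) ≈ -26.08 is typically negative for small/moderate x (Li(x) overestimates), though Littlewood's theorem shows this sign changes infinitely often.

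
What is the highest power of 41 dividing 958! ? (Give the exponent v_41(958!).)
v_41(958!) = 23

Legendre's formula: v_p(n!) = Σ_{k ≥ 1} ⌊n / p^k⌋. For p = 41, n = 958, the terms are:
  ⌊958/41^1⌋ = ⌊958/41⌋ = 23
(the next term ⌊958/41^2⌋ = 0, terminating the sum). Summing: v_41(958!) = 23 = 23.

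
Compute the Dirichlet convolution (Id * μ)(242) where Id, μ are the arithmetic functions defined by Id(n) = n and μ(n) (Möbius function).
(Id * μ)(242) = 110

Divisors of 242: [1, 2, 11, 22, 121, 242]. For each d | 242:
  d = 1: Id(1) · μ(242/1) = 1 · 0 = 0
  d = 2: Id(2) · μ(242/2) = 2 · 0 = 0
  d = 11: Id(11) · μ(242/11) = 11 · 1 = 11
  d = 22: Id(22) · μ(242/22) = 22 · -1 = -22
  d = 121: Id(121) · μ(242/121) = 121 · -1 = -121
  d = 242: Id(242) · μ(242/242) = 242 · 1 = 242
Summing: (Id * μ)(242) = 0 + 0 + 11 + -22 + -121 + 242 = 110.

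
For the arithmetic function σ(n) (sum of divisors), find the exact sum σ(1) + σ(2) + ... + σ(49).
Σ_{n ≤ 49} σ(n) = 1987

Compute σ(n) for each 1 ≤ n ≤ 49: σ(1) = 1, σ(2) = 3, σ(3) = 4, σ(4) = 7, σ(5) = 6, σ(6) = 12, σ(7) = 8, σ(8) = 15, σ(9) = 13, σ(10) = 18, σ(11) = 12, σ(12) = 28, σ(13) = 14, σ(14) = 24, σ(15) = 24, σ(16) = 31, σ(17) = 18, σ(18) = 39, σ(19) = 20, σ(20) = 42, σ(21) = 32, σ(22) = 36, σ(23) = 24, σ(24) = 60, σ(25) = 31, σ(26) = 42, σ(27) = 40, σ(28) = 56, σ(29) = 30, σ(30) = 72, σ(31) = 32, σ(32) = 63, σ(33) = 48, σ(34) = 54, σ(35) = 48, σ(36) = 91, σ(37) = 38, σ(38) = 60, σ(39) = 56, σ(40) = 90, σ(41) = 42, σ(42) = 96, σ(43) = 44, σ(44) = 84, σ(45) = 78, σ(46) = 72, σ(47) = 48, σ(48) = 124, σ(49) = 57. Summing all 49 values: 1987. (Average order: Σ_{n ≤ x} σ(n) ~ (π²/12) x². For x = 49, (π²/12)·49² ≈ 1974.74.)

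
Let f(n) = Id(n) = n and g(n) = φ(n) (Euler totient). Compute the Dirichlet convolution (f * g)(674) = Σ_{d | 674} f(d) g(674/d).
(Id * φ)(674) = 2019

Divisors of 674: [1, 2, 337, 674]. For each d | 674:
  d = 1: Id(1) · φ(674/1) = 1 · 336 = 336
  d = 2: Id(2) · φ(674/2) = 2 · 336 = 672
  d = 337: Id(337) · φ(674/337) = 337 · 1 = 337
  d = 674: Id(674) · φ(674/674) = 674 · 1 = 674
Summing: (Id * φ)(674) = 336 + 672 + 337 + 674 = 2019.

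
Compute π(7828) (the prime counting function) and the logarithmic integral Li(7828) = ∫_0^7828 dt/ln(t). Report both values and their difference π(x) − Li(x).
π(7828) = 989;  Li(7828) ≈ 1007.25;  π(x) − Li(x) ≈ -18.25.

Direct count of primes ≤ 7828 gives π(7828) = 989. Numerical evaluation of the logarithmic integral gives Li(7828) ≈ 1007.25. The difference π(x) − Li(x) ≈ -18.25 is typically negative for small/moderate x (Li(x) overestimates), though Littlewood's theorem shows this sign changes infinitely often.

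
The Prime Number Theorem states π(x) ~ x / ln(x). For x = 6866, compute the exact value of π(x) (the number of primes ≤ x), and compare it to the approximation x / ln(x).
π(6866) = 883;  x/ln(x) ≈ 777.19;  relative error ≈ 11.98%.

Directly count primes up to 6866: π(6866) = 883. The PNT approximation gives 6866/ln(6866) ≈ 6866/8.83434 ≈ 777.19. Relative error (π(x) − x/ln(x)) / π(x) ≈ 11.98%; the approximation is known to undercount slightly (Li(x) is a better estimate).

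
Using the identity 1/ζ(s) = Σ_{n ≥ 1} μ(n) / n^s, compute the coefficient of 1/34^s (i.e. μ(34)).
μ(34) = 1

Factor n = 34 = 2 · 17. μ(n) = 0 if any exponent ≥ 2 (not squarefree); otherwise μ(n) = (−1)^{ω(n)} where ω(n) is the number of distinct prime factors. Applying: μ(34) = 1.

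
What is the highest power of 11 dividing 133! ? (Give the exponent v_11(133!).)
v_11(133!) = 13

Legendre's formula: v_p(n!) = Σ_{k ≥ 1} ⌊n / p^k⌋. For p = 11, n = 133, the terms are:
  ⌊133/11^1⌋ = ⌊133/11⌋ = 12
  ⌊133/11^2⌋ = ⌊133/121⌋ = 1
(the next term ⌊133/11^3⌋ = 0, terminating the sum). Summing: v_11(133!) = 12 + 1 = 13.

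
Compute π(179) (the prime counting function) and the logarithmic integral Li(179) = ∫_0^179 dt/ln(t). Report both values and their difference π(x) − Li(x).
π(179) = 41;  Li(179) ≈ 46.19;  π(x) − Li(x) ≈ -5.19.

Direct count of primes ≤ 179 gives π(179) = 41. Numerical evaluation of the logarithmic integral gives Li(179) ≈ 46.19. The difference π(x) − Li(x) ≈ -5.19 is typically negative for small/moderate x (Li(x) overestimates), though Littlewood's theorem shows this sign changes infinitely often.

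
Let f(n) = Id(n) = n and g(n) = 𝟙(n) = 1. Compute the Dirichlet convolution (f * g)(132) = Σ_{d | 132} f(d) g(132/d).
(Id * 𝟙)(132) = 336

Divisors of 132: [1, 2, 3, 4, 6, 11, 12, 22, 33, 44, 66, 132]. For each d | 132:
  d = 1: Id(1) · 𝟙(132/1) = 1 · 1 = 1
  d = 2: Id(2) · 𝟙(132/2) = 2 · 1 = 2
  d = 3: Id(3) · 𝟙(132/3) = 3 · 1 = 3
  d = 4: Id(4) · 𝟙(132/4) = 4 · 1 = 4
  d = 6: Id(6) · 𝟙(132/6) = 6 · 1 = 6
  d = 11: Id(11) · 𝟙(132/11) = 11 · 1 = 11
  d = 12: Id(12) · 𝟙(132/12) = 12 · 1 = 12
  d = 22: Id(22) · 𝟙(132/22) = 22 · 1 = 22
  d = 33: Id(33) · 𝟙(132/33) = 33 · 1 = 33
  d = 44: Id(44) · 𝟙(132/44) = 44 · 1 = 44
  d = 66: Id(66) · 𝟙(132/66) = 66 · 1 = 66
  d = 132: Id(132) · 𝟙(132/132) = 132 · 1 = 132
Summing: (Id * 𝟙)(132) = 1 + 2 + 3 + 4 + 6 + 11 + 12 + 22 + 33 + 44 + 66 + 132 = 336.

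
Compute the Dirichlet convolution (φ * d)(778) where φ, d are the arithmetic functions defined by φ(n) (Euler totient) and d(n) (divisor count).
(φ * d)(778) = 1170

Divisors of 778: [1, 2, 389, 778]. For each d | 778:
  d = 1: φ(1) · d(778/1) = 1 · 4 = 4
  d = 2: φ(2) · d(778/2) = 1 · 2 = 2
  d = 389: φ(389) · d(778/389) = 388 · 2 = 776
  d = 778: φ(778) · d(778/778) = 388 · 1 = 388
Summing: (φ * d)(778) = 4 + 2 + 776 + 388 = 1170.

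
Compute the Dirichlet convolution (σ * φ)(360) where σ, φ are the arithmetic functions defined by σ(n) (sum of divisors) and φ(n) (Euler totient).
(σ * φ)(360) = 8640

Divisors of 360: [1, 2, 3, 4, 5, 6, 8, 9, 10, 12, 15, 18, 20, 24, 30, 36, 40, 45, 60, 72, 90, 120, 180, 360]. For each d | 360:
  d = 1: σ(1) · φ(360/1) = 1 · 96 = 96
  d = 2: σ(2) · φ(360/2) = 3 · 48 = 144
  d = 3: σ(3) · φ(360/3) = 4 · 32 = 128
  d = 4: σ(4) · φ(360/4) = 7 · 24 = 168
  d = 5: σ(5) · φ(360/5) = 6 · 24 = 144
  d = 6: σ(6) · φ(360/6) = 12 · 16 = 192
  d = 8: σ(8) · φ(360/8) = 15 · 24 = 360
  d = 9: σ(9) · φ(360/9) = 13 · 16 = 208
  d = 10: σ(10) · φ(360/10) = 18 · 12 = 216
  d = 12: σ(12) · φ(360/12) = 28 · 8 = 224
  d = 15: σ(15) · φ(360/15) = 24 · 8 = 192
  d = 18: σ(18) · φ(360/18) = 39 · 8 = 312
  d = 20: σ(20) · φ(360/20) = 42 · 6 = 252
  d = 24: σ(24) · φ(360/24) = 60 · 8 = 480
  d = 30: σ(30) · φ(360/30) = 72 · 4 = 288
  d = 36: σ(36) · φ(360/36) = 91 · 4 = 364
  d = 40: σ(40) · φ(360/40) = 90 · 6 = 540
  d = 45: σ(45) · φ(360/45) = 78 · 4 = 312
  d = 60: σ(60) · φ(360/60) = 168 · 2 = 336
  d = 72: σ(72) · φ(360/72) = 195 · 4 = 780
  d = 90: σ(90) · φ(360/90) = 234 · 2 = 468
  d = 120: σ(120) · φ(360/120) = 360 · 2 = 720
  d = 180: σ(180) · φ(360/180) = 546 · 1 = 546
  d = 360: σ(360) · φ(360/360) = 1170 · 1 = 1170
Summing: (σ * φ)(360) = 96 + 144 + 128 + 168 + 144 + 192 + 360 + 208 + 216 + 224 + 192 + 312 + 252 + 480 + 288 + 364 + 540 + 312 + 336 + 780 + 468 + 720 + 546 + 1170 = 8640.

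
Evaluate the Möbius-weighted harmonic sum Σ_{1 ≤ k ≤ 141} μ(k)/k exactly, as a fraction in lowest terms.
Σ μ(k)/k = -26068950431314638702419625135422559041799213864607621/3338215550199730022503077710549980019122111551066811030

Values of μ(k) for 1 ≤ k ≤ 141: μ(1) = 1, μ(2) = -1, μ(3) = -1, μ(5) = -1, μ(6) = 1, μ(7) = -1, μ(10) = 1, μ(11) = -1, μ(13) = -1, μ(14) = 1, μ(15) = 1, μ(17) = -1, μ(19) = -1, μ(21) = 1, μ(22) = 1, μ(23) = -1, μ(26) = 1, μ(29) = -1, μ(30) = -1, μ(31) = -1, μ(33) = 1, μ(34) = 1, μ(35) = 1, μ(37) = -1, μ(38) = 1, μ(39) = 1, μ(41) = -1, μ(42) = -1, μ(43) = -1, μ(46) = 1, μ(47) = -1, μ(51) = 1, μ(53) = -1, μ(55) = 1, μ(57) = 1, μ(58) = 1, μ(59) = -1, μ(61) = -1, μ(62) = 1, μ(65) = 1, μ(66) = -1, μ(67) = -1, μ(69) = 1, μ(70) = -1, μ(71) = -1, μ(73) = -1, μ(74) = 1, μ(77) = 1, μ(78) = -1, μ(79) = -1, μ(82) = 1, μ(83) = -1, μ(85) = 1, μ(86) = 1, μ(87) = 1, μ(89) = -1, μ(91) = 1, μ(93) = 1, μ(94) = 1, μ(95) = 1, μ(97) = -1, μ(101) = -1, μ(102) = -1, μ(103) = -1, μ(105) = -1, μ(106) = 1, μ(107) = -1, μ(109) = -1, μ(110) = -1, μ(111) = 1, μ(113) = -1, μ(114) = -1, μ(115) = 1, μ(118) = 1, μ(119) = 1, μ(122) = 1, μ(123) = 1, μ(127) = -1, μ(129) = 1, μ(130) = -1, μ(131) = -1, μ(133) = 1, μ(134) = 1, μ(137) = -1, μ(138) = -1, μ(139) = -1, μ(141) = 1, with μ = 0 on non-squarefree integers. Summing μ(k)/k for k where μ(k) ≠ 0 gives -26068950431314638702419625135422559041799213864607621/3338215550199730022503077710549980019122111551066811030 ≈ -0.0078. (PNT ⟺ this sum → 0 as n → ∞.)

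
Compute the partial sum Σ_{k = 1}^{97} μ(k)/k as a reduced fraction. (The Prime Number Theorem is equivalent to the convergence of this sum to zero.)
Σ μ(k)/k = 11962644395524974654034383169459538/384261327324253070792183691221959345

Values of μ(k) for 1 ≤ k ≤ 97: μ(1) = 1, μ(2) = -1, μ(3) = -1, μ(5) = -1, μ(6) = 1, μ(7) = -1, μ(10) = 1, μ(11) = -1, μ(13) = -1, μ(14) = 1, μ(15) = 1, μ(17) = -1, μ(19) = -1, μ(21) = 1, μ(22) = 1, μ(23) = -1, μ(26) = 1, μ(29) = -1, μ(30) = -1, μ(31) = -1, μ(33) = 1, μ(34) = 1, μ(35) = 1, μ(37) = -1, μ(38) = 1, μ(39) = 1, μ(41) = -1, μ(42) = -1, μ(43) = -1, μ(46) = 1, μ(47) = -1, μ(51) = 1, μ(53) = -1, μ(55) = 1, μ(57) = 1, μ(58) = 1, μ(59) = -1, μ(61) = -1, μ(62) = 1, μ(65) = 1, μ(66) = -1, μ(67) = -1, μ(69) = 1, μ(70) = -1, μ(71) = -1, μ(73) = -1, μ(74) = 1, μ(77) = 1, μ(78) = -1, μ(79) = -1, μ(82) = 1, μ(83) = -1, μ(85) = 1, μ(86) = 1, μ(87) = 1, μ(89) = -1, μ(91) = 1, μ(93) = 1, μ(94) = 1, μ(95) = 1, μ(97) = -1, with μ = 0 on non-squarefree integers. Summing μ(k)/k for k where μ(k) ≠ 0 gives 11962644395524974654034383169459538/384261327324253070792183691221959345 ≈ 0.0311. (PNT ⟺ this sum → 0 as n → ∞.)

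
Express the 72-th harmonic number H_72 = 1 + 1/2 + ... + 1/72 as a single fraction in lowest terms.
H_72 = 9112469359293533278712889630349/1874681189225708508850515710400

Direct summation: H_72 = 1 + 1/2 + ... + 1/72. The least common denominator is lcm(1, ..., 72) = 5624043567677125526551547131200; over this denominator the numerator is 5624043567677125526551547131200 + 2812021783838562763275773565600 + 1874681189225708508850515710400 + 1406010891919281381637886782800 + 1124808713535425105310309426240 + 937340594612854254425257855200 + 803434795382446503793078161600 + 703005445959640690818943391400 + 624893729741902836283505236800 + 562404356767712552655154713120 + 511276687970647775141049739200 + 468670297306427127212628927600 + 432618735975163502042426702400 + 401717397691223251896539080800 + 374936237845141701770103142080 + 351502722979820345409471695700 + 330826092216301501561855713600 + 312446864870951418141752618400 + 296002293035638185607976164800 + 281202178383856276327577356560 + 267811598460815501264359387200 + 255638343985323887570524869600 + 244523633377266327241371614400 + 234335148653213563606314463800 + 224961742707085021062061885248 + 216309367987581751021213351200 + 208297909913967612094501745600 + 200858698845611625948269540400 + 193932536816452604363846452800 + 187468118922570850885051571040 + 181420760247649210533920875200 + 175751361489910172704735847850 + 170425562656882591713683246400 + 165413046108150750780927856800 + 160686959076489300758615632320 + 156223432435475709070876309200 + 152001177504787176393285057600 + 148001146517819092803988082400 + 144206245325054500680808900800 + 140601089191928138163788678280 + 137171794333588427476867003200 + 133905799230407750632179693600 + 130791710876212221547710398400 + 127819171992661943785262434800 + 124978745948380567256701047360 + 122261816688633163620685807200 + 119660501439938840990458449600 + 117167574326606781803157231900 + 114776399340349500541868308800 + 112480871353542510531030942624 + 110275364072100500520618571200 + 108154683993790875510606675600 + 106114029578813689180217870400 + 104148954956983806047250872800 + 102255337594129555028209947840 + 100429349422805812974134770200 + 98667431011879395202658721600 + 96966268408226302181923226400 + 95322772333510602144941476800 + 93734059461285425442525785520 + 92197435535690582402484379200 + 90710380123824605266960437600 + 89270532820271833754786462400 + 87875680744955086352367923925 + 86523747195032700408485340480 + 85212781328441295856841623200 + 83940948771300380993306673600 + 82706523054075375390463928400 + 81507877792422109080457204800 + 80343479538244650379307816160 + 79211881234889091923261227200 + 78111716217737854535438154600 = 27337408077880599836138668891047, so H_72 = 27337408077880599836138668891047/5624043567677125526551547131200; reducing by gcd(27337408077880599836138668891047, 5624043567677125526551547131200) = 3 gives 9112469359293533278712889630349/1874681189225708508850515710400 ≈ 4.86081. (The PNT-adjacent estimate ln(72) + γ ≈ 4.85388 matches within O(1/n).)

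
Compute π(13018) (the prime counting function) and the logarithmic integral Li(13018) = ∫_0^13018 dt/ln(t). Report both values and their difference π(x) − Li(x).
π(13018) = 1551;  Li(13018) ≈ 1569.01;  π(x) − Li(x) ≈ -18.01.

Direct count of primes ≤ 13018 gives π(13018) = 1551. Numerical evaluation of the logarithmic integral gives Li(13018) ≈ 1569.01. The difference π(x) − Li(x) ≈ -18.01 is typically negative for small/moderate x (Li(x) overestimates), though Littlewood's theorem shows this sign changes infinitely often.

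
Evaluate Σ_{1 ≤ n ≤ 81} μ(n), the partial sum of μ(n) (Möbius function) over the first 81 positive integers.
Σ_{n ≤ 81} μ(n) = -4

Compute μ(n) for each 1 ≤ n ≤ 81: μ(1) = 1, μ(2) = -1, μ(3) = -1, μ(4) = 0, μ(5) = -1, μ(6) = 1, μ(7) = -1, μ(8) = 0, μ(9) = 0, μ(10) = 1, μ(11) = -1, μ(12) = 0, μ(13) = -1, μ(14) = 1, μ(15) = 1, μ(16) = 0, μ(17) = -1, μ(18) = 0, μ(19) = -1, μ(20) = 0, μ(21) = 1, μ(22) = 1, μ(23) = -1, μ(24) = 0, μ(25) = 0, μ(26) = 1, μ(27) = 0, μ(28) = 0, μ(29) = -1, μ(30) = -1, μ(31) = -1, μ(32) = 0, μ(33) = 1, μ(34) = 1, μ(35) = 1, μ(36) = 0, μ(37) = -1, μ(38) = 1, μ(39) = 1, μ(40) = 0, μ(41) = -1, μ(42) = -1, μ(43) = -1, μ(44) = 0, μ(45) = 0, μ(46) = 1, μ(47) = -1, μ(48) = 0, μ(49) = 0, μ(50) = 0, μ(51) = 1, μ(52) = 0, μ(53) = -1, μ(54) = 0, μ(55) = 1, μ(56) = 0, μ(57) = 1, μ(58) = 1, μ(59) = -1, μ(60) = 0, μ(61) = -1, μ(62) = 1, μ(63) = 0, μ(64) = 0, μ(65) = 1, μ(66) = -1, μ(67) = -1, μ(68) = 0, μ(69) = 1, μ(70) = -1, μ(71) = -1, μ(72) = 0, μ(73) = -1, μ(74) = 1, μ(75) = 0, μ(76) = 0, μ(77) = 1, μ(78) = -1, μ(79) = -1, μ(80) = 0, μ(81) = 0. Summing all 81 values: -4. (Mertens function M(x) = Σ_{n ≤ x} μ(n); on average M(x) should be small (PNT ⟺ M(x) = o(x)).)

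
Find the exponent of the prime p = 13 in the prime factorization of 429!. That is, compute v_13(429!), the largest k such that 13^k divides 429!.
v_13(429!) = 35

Legendre's formula: v_p(n!) = Σ_{k ≥ 1} ⌊n / p^k⌋. For p = 13, n = 429, the terms are:
  ⌊429/13^1⌋ = ⌊429/13⌋ = 33
  ⌊429/13^2⌋ = ⌊429/169⌋ = 2
(the next term ⌊429/13^3⌋ = 0, terminating the sum). Summing: v_13(429!) = 33 + 2 = 35.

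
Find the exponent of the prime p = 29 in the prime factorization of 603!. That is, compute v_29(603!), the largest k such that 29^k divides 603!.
v_29(603!) = 20

Legendre's formula: v_p(n!) = Σ_{k ≥ 1} ⌊n / p^k⌋. For p = 29, n = 603, the terms are:
  ⌊603/29^1⌋ = ⌊603/29⌋ = 20
(the next term ⌊603/29^2⌋ = 0, terminating the sum). Summing: v_29(603!) = 20 = 20.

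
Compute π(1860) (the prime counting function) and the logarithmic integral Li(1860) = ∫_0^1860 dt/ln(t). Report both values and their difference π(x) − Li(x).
π(1860) = 283;  Li(1860) ≈ 296.30;  π(x) − Li(x) ≈ -13.30.

Direct count of primes ≤ 1860 gives π(1860) = 283. Numerical evaluation of the logarithmic integral gives Li(1860) ≈ 296.30. The difference π(x) − Li(x) ≈ -13.30 is typically negative for small/moderate x (Li(x) overestimates), though Littlewood's theorem shows this sign changes infinitely often.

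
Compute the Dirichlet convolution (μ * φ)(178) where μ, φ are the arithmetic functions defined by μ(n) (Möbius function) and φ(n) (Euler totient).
(μ * φ)(178) = 0

Divisors of 178: [1, 2, 89, 178]. For each d | 178:
  d = 1: μ(1) · φ(178/1) = 1 · 88 = 88
  d = 2: μ(2) · φ(178/2) = -1 · 88 = -88
  d = 89: μ(89) · φ(178/89) = -1 · 1 = -1
  d = 178: μ(178) · φ(178/178) = 1 · 1 = 1
Summing: (μ * φ)(178) = 88 + -88 + -1 + 1 = 0.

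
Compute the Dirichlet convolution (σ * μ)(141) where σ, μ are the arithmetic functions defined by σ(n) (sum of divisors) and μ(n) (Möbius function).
(σ * μ)(141) = 141

Divisors of 141: [1, 3, 47, 141]. For each d | 141:
  d = 1: σ(1) · μ(141/1) = 1 · 1 = 1
  d = 3: σ(3) · μ(141/3) = 4 · -1 = -4
  d = 47: σ(47) · μ(141/47) = 48 · -1 = -48
  d = 141: σ(141) · μ(141/141) = 192 · 1 = 192
Summing: (σ * μ)(141) = 1 + -4 + -48 + 192 = 141.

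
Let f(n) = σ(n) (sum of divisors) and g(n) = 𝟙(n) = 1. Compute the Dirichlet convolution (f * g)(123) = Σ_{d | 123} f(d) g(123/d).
(σ * 𝟙)(123) = 215

Divisors of 123: [1, 3, 41, 123]. For each d | 123:
  d = 1: σ(1) · 𝟙(123/1) = 1 · 1 = 1
  d = 3: σ(3) · 𝟙(123/3) = 4 · 1 = 4
  d = 41: σ(41) · 𝟙(123/41) = 42 · 1 = 42
  d = 123: σ(123) · 𝟙(123/123) = 168 · 1 = 168
Summing: (σ * 𝟙)(123) = 1 + 4 + 42 + 168 = 215.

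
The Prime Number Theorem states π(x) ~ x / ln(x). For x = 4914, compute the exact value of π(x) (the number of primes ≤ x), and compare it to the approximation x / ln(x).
π(4914) = 656;  x/ln(x) ≈ 578.13;  relative error ≈ 11.87%.

Directly count primes up to 4914: π(4914) = 656. The PNT approximation gives 4914/ln(4914) ≈ 4914/8.49984 ≈ 578.13. Relative error (π(x) − x/ln(x)) / π(x) ≈ 11.87%; the approximation is known to undercount slightly (Li(x) is a better estimate).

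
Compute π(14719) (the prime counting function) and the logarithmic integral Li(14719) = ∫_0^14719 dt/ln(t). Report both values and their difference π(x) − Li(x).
π(14719) = 1722;  Li(14719) ≈ 1747.37;  π(x) − Li(x) ≈ -25.37.

Direct count of primes ≤ 14719 gives π(14719) = 1722. Numerical evaluation of the logarithmic integral gives Li(14719) ≈ 1747.37. The difference π(x) − Li(x) ≈ -25.37 is typically negative for small/moderate x (Li(x) overestimates), though Littlewood's theorem shows this sign changes infinitely often.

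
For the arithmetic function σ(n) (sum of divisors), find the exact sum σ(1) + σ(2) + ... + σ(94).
Σ_{n ≤ 94} σ(n) = 7285

Compute σ(n) for each 1 ≤ n ≤ 94: σ(1) = 1, σ(2) = 3, σ(3) = 4, σ(4) = 7, σ(5) = 6, σ(6) = 12, σ(7) = 8, σ(8) = 15, σ(9) = 13, σ(10) = 18, σ(11) = 12, σ(12) = 28, σ(13) = 14, σ(14) = 24, σ(15) = 24, σ(16) = 31, σ(17) = 18, σ(18) = 39, σ(19) = 20, σ(20) = 42, σ(21) = 32, σ(22) = 36, σ(23) = 24, σ(24) = 60, σ(25) = 31, σ(26) = 42, σ(27) = 40, σ(28) = 56, σ(29) = 30, σ(30) = 72, σ(31) = 32, σ(32) = 63, σ(33) = 48, σ(34) = 54, σ(35) = 48, σ(36) = 91, σ(37) = 38, σ(38) = 60, σ(39) = 56, σ(40) = 90, σ(41) = 42, σ(42) = 96, σ(43) = 44, σ(44) = 84, σ(45) = 78, σ(46) = 72, σ(47) = 48, σ(48) = 124, σ(49) = 57, σ(50) = 93, σ(51) = 72, σ(52) = 98, σ(53) = 54, σ(54) = 120, σ(55) = 72, σ(56) = 120, σ(57) = 80, σ(58) = 90, σ(59) = 60, σ(60) = 168, σ(61) = 62, σ(62) = 96, σ(63) = 104, σ(64) = 127, σ(65) = 84, σ(66) = 144, σ(67) = 68, σ(68) = 126, σ(69) = 96, σ(70) = 144, σ(71) = 72, σ(72) = 195, σ(73) = 74, σ(74) = 114, σ(75) = 124, σ(76) = 140, σ(77) = 96, σ(78) = 168, σ(79) = 80, σ(80) = 186, σ(81) = 121, σ(82) = 126, σ(83) = 84, σ(84) = 224, σ(85) = 108, σ(86) = 132, σ(87) = 120, σ(88) = 180, σ(89) = 90, σ(90) = 234, σ(91) = 112, σ(92) = 168, σ(93) = 128, σ(94) = 144. Summing all 94 values: 7285. (Average order: Σ_{n ≤ x} σ(n) ~ (π²/12) x². For x = 94, (π²/12)·94² ≈ 7267.32.)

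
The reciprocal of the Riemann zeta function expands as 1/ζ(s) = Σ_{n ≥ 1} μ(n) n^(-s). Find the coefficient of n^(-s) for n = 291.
μ(291) = 1

Factor n = 291 = 3 · 97. μ(n) = 0 if any exponent ≥ 2 (not squarefree); otherwise μ(n) = (−1)^{ω(n)} where ω(n) is the number of distinct prime factors. Applying: μ(291) = 1.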